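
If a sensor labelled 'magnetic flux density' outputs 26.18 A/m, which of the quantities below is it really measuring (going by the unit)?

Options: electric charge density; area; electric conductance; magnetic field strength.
magnetic field strength

magnetic flux density should have units dimensionally equivalent to kg / (A * s^2) (e.g. T).
The given unit 'A/m' reduces to A / m. Of the listed options, that is the dimensionality of magnetic field strength.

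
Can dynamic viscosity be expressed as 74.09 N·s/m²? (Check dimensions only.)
Yes

dynamic viscosity has SI base units: kg / (m * s)
N·s/m² reduces to the same SI base units, so it is a valid unit for dynamic viscosity.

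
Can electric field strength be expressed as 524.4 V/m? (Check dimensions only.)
Yes

electric field strength has SI base units: kg * m / (A * s^3)
V/m reduces to the same SI base units, so it is a valid unit for electric field strength.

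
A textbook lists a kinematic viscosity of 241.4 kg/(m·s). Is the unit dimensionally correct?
No

kinematic viscosity has SI base units: m^2 / s
kg/(m·s) does NOT reduce to m^2 / s; a valid unit for kinematic viscosity would be e.g. m²/s.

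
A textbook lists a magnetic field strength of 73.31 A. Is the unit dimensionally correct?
No

magnetic field strength has SI base units: A / m
A does NOT reduce to A / m; a valid unit for magnetic field strength would be e.g. A/m.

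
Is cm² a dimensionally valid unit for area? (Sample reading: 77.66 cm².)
Yes

area has SI base units: m^2
cm² reduces to the same SI base units, so it is a valid unit for area.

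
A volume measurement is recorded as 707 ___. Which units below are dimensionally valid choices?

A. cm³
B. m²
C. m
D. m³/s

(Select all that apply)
A

volume has SI base units: m^3

Checking each option against m^3:
  A. cm³: ✓ matches
  B. m²: ✗ does not match
  C. m: ✗ does not match
  D. m³/s: ✗ does not match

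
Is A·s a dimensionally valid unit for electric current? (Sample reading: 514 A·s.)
No

electric current has SI base units: A
A·s does NOT reduce to A; a valid unit for electric current would be e.g. A.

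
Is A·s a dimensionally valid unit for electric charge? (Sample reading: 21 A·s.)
Yes

electric charge has SI base units: A * s
A·s reduces to the same SI base units, so it is a valid unit for electric charge.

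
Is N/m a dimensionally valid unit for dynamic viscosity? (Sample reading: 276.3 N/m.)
No

dynamic viscosity has SI base units: kg / (m * s)
N/m does NOT reduce to kg / (m * s); a valid unit for dynamic viscosity would be e.g. Pa·s.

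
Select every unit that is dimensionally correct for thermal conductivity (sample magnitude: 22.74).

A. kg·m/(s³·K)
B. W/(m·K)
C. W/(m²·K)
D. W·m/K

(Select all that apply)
A, B

thermal conductivity has SI base units: kg * m / (s^3 * K)

Checking each option against kg * m / (s^3 * K):
  A. kg·m/(s³·K): ✓ matches
  B. W/(m·K): ✓ matches
  C. W/(m²·K): ✗ does not match
  D. W·m/K: ✗ does not match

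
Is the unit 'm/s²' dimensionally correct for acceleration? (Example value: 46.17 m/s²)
Yes

acceleration has SI base units: m / s^2
m/s² reduces to the same SI base units, so it is a valid unit for acceleration.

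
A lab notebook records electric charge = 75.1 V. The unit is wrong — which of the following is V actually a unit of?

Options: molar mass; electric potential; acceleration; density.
electric potential

electric charge should have units dimensionally equivalent to A * s (e.g. C).
The given unit 'V' reduces to kg * m^2 / (A * s^3). Of the listed options, that is the dimensionality of electric potential.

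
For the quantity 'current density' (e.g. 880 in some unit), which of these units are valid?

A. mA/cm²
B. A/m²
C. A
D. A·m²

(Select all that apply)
A, B

current density has SI base units: A / m^2

Checking each option against A / m^2:
  A. mA/cm²: ✓ matches
  B. A/m²: ✓ matches
  C. A: ✗ does not match
  D. A·m²: ✗ does not match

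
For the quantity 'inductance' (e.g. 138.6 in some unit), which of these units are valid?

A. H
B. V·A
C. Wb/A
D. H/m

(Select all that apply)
A, C

inductance has SI base units: kg * m^2 / (A^2 * s^2)

Checking each option against kg * m^2 / (A^2 * s^2):
  A. H: ✓ matches
  B. V·A: ✗ does not match
  C. Wb/A: ✓ matches
  D. H/m: ✗ does not match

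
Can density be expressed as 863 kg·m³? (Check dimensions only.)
No

density has SI base units: kg / m^3
kg·m³ does NOT reduce to kg / m^3; a valid unit for density would be e.g. kg/m³.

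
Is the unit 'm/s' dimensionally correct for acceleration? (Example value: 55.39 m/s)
No

acceleration has SI base units: m / s^2
m/s does NOT reduce to m / s^2; a valid unit for acceleration would be e.g. m/s².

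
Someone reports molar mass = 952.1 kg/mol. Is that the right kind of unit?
Yes

molar mass has SI base units: kg / mol
kg/mol reduces to the same SI base units, so it is a valid unit for molar mass.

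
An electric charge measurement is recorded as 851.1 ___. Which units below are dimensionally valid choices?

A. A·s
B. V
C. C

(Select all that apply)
A, C

electric charge has SI base units: A * s

Checking each option against A * s:
  A. A·s: ✓ matches
  B. V: ✗ does not match
  C. C: ✓ matches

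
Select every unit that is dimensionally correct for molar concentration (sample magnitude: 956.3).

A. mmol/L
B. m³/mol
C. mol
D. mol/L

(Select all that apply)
A, D

molar concentration has SI base units: mol / m^3

Checking each option against mol / m^3:
  A. mmol/L: ✓ matches
  B. m³/mol: ✗ does not match
  C. mol: ✗ does not match
  D. mol/L: ✓ matches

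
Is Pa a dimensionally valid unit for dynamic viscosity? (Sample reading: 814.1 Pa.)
No

dynamic viscosity has SI base units: kg / (m * s)
Pa does NOT reduce to kg / (m * s); a valid unit for dynamic viscosity would be e.g. Pa·s.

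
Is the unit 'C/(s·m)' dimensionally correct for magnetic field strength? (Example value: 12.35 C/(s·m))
Yes

magnetic field strength has SI base units: A / m
C/(s·m) reduces to the same SI base units, so it is a valid unit for magnetic field strength.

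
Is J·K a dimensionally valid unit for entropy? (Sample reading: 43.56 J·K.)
No

entropy has SI base units: kg * m^2 / (s^2 * K)
J·K does NOT reduce to kg * m^2 / (s^2 * K); a valid unit for entropy would be e.g. J/K.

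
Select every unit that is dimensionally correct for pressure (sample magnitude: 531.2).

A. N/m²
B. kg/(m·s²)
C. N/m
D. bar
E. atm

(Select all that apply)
A, B, D, E

pressure has SI base units: kg / (m * s^2)

Checking each option against kg / (m * s^2):
  A. N/m²: ✓ matches
  B. kg/(m·s²): ✓ matches
  C. N/m: ✗ does not match
  D. bar: ✓ matches
  E. atm: ✓ matches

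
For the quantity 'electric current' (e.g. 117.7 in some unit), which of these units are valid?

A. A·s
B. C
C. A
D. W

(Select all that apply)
C

electric current has SI base units: A

Checking each option against A:
  A. A·s: ✗ does not match
  B. C: ✗ does not match
  C. A: ✓ matches
  D. W: ✗ does not match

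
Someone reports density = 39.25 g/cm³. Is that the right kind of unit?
Yes

density has SI base units: kg / m^3
g/cm³ reduces to the same SI base units, so it is a valid unit for density.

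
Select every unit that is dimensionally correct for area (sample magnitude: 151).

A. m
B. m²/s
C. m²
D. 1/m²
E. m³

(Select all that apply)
C

area has SI base units: m^2

Checking each option against m^2:
  A. m: ✗ does not match
  B. m²/s: ✗ does not match
  C. m²: ✓ matches
  D. 1/m²: ✗ does not match
  E. m³: ✗ does not match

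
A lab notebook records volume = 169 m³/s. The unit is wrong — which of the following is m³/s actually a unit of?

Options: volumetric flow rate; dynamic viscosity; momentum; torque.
volumetric flow rate

volume should have units dimensionally equivalent to m^3 (e.g. m³).
The given unit 'm³/s' reduces to m^3 / s. Of the listed options, that is the dimensionality of volumetric flow rate.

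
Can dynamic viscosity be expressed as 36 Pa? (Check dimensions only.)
No

dynamic viscosity has SI base units: kg / (m * s)
Pa does NOT reduce to kg / (m * s); a valid unit for dynamic viscosity would be e.g. Pa·s.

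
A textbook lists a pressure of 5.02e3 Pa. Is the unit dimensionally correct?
Yes

pressure has SI base units: kg / (m * s^2)
Pa reduces to the same SI base units, so it is a valid unit for pressure.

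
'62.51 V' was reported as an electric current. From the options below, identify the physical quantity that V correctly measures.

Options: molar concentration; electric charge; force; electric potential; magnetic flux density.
electric potential

electric current should have units dimensionally equivalent to A (e.g. A).
The given unit 'V' reduces to kg * m^2 / (A * s^3). Of the listed options, that is the dimensionality of electric potential.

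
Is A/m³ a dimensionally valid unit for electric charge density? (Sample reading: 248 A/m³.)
No

electric charge density has SI base units: A * s / m^3
A/m³ does NOT reduce to A * s / m^3; a valid unit for electric charge density would be e.g. C/m³.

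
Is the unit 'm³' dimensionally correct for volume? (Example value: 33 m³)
Yes

volume has SI base units: m^3
m³ reduces to the same SI base units, so it is a valid unit for volume.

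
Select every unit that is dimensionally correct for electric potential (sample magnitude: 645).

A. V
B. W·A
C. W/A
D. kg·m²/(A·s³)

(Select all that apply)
A, C, D

electric potential has SI base units: kg * m^2 / (A * s^3)

Checking each option against kg * m^2 / (A * s^3):
  A. V: ✓ matches
  B. W·A: ✗ does not match
  C. W/A: ✓ matches
  D. kg·m²/(A·s³): ✓ matches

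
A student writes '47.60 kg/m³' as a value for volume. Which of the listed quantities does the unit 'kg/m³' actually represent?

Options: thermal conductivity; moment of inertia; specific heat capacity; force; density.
density

volume should have units dimensionally equivalent to m^3 (e.g. m³).
The given unit 'kg/m³' reduces to kg / m^3. Of the listed options, that is the dimensionality of density.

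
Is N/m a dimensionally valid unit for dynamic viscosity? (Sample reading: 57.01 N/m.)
No

dynamic viscosity has SI base units: kg / (m * s)
N/m does NOT reduce to kg / (m * s); a valid unit for dynamic viscosity would be e.g. Pa·s.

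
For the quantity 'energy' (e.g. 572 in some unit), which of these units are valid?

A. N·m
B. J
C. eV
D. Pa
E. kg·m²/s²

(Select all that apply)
A, B, C, E

energy has SI base units: kg * m^2 / s^2

Checking each option against kg * m^2 / s^2:
  A. N·m: ✓ matches
  B. J: ✓ matches
  C. eV: ✓ matches
  D. Pa: ✗ does not match
  E. kg·m²/s²: ✓ matches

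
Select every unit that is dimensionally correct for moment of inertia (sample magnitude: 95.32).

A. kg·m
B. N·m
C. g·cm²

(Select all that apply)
C

moment of inertia has SI base units: kg * m^2

Checking each option against kg * m^2:
  A. kg·m: ✗ does not match
  B. N·m: ✗ does not match
  C. g·cm²: ✓ matches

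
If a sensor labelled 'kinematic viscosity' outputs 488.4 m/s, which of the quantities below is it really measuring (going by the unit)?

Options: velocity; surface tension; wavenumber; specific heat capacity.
velocity

kinematic viscosity should have units dimensionally equivalent to m^2 / s (e.g. m²/s).
The given unit 'm/s' reduces to m / s. Of the listed options, that is the dimensionality of velocity.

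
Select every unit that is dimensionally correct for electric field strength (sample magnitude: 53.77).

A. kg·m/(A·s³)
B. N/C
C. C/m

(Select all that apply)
A, B

electric field strength has SI base units: kg * m / (A * s^3)

Checking each option against kg * m / (A * s^3):
  A. kg·m/(A·s³): ✓ matches
  B. N/C: ✓ matches
  C. C/m: ✗ does not match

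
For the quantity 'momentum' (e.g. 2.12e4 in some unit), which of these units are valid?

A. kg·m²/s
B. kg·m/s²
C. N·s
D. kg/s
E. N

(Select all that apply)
C

momentum has SI base units: kg * m / s

Checking each option against kg * m / s:
  A. kg·m²/s: ✗ does not match
  B. kg·m/s²: ✗ does not match
  C. N·s: ✓ matches
  D. kg/s: ✗ does not match
  E. N: ✗ does not match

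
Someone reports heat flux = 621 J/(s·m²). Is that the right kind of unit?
Yes

heat flux has SI base units: kg / s^3
J/(s·m²) reduces to the same SI base units, so it is a valid unit for heat flux.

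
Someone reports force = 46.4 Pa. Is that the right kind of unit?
No

force has SI base units: kg * m / s^2
Pa does NOT reduce to kg * m / s^2; a valid unit for force would be e.g. N.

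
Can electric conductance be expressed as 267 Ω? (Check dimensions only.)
No

electric conductance has SI base units: A^2 * s^3 / (kg * m^2)
Ω does NOT reduce to A^2 * s^3 / (kg * m^2); a valid unit for electric conductance would be e.g. S.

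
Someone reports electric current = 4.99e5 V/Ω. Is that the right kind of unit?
Yes

electric current has SI base units: A
V/Ω reduces to the same SI base units, so it is a valid unit for electric current.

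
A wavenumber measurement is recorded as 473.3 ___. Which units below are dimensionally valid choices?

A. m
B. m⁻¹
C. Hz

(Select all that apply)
B

wavenumber has SI base units: 1 / m

Checking each option against 1 / m:
  A. m: ✗ does not match
  B. m⁻¹: ✓ matches
  C. Hz: ✗ does not match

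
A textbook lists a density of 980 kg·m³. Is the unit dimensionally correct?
No

density has SI base units: kg / m^3
kg·m³ does NOT reduce to kg / m^3; a valid unit for density would be e.g. kg/m³.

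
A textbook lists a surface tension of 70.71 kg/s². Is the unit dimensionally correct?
Yes

surface tension has SI base units: kg / s^2
kg/s² reduces to the same SI base units, so it is a valid unit for surface tension.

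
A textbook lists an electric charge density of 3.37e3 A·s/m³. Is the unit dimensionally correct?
Yes

electric charge density has SI base units: A * s / m^3
A·s/m³ reduces to the same SI base units, so it is a valid unit for electric charge density.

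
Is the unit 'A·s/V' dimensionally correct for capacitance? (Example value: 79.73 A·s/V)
Yes

capacitance has SI base units: A^2 * s^4 / (kg * m^2)
A·s/V reduces to the same SI base units, so it is a valid unit for capacitance.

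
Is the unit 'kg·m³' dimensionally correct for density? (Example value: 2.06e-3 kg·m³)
No

density has SI base units: kg / m^3
kg·m³ does NOT reduce to kg / m^3; a valid unit for density would be e.g. kg/m³.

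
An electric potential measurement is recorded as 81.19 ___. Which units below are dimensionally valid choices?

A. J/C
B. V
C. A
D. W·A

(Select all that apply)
A, B

electric potential has SI base units: kg * m^2 / (A * s^3)

Checking each option against kg * m^2 / (A * s^3):
  A. J/C: ✓ matches
  B. V: ✓ matches
  C. A: ✗ does not match
  D. W·A: ✗ does not match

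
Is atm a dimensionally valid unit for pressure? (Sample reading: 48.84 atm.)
Yes

pressure has SI base units: kg / (m * s^2)
atm reduces to the same SI base units, so it is a valid unit for pressure.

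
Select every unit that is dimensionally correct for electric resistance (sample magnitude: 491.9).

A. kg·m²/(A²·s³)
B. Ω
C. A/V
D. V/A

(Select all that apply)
A, B, D

electric resistance has SI base units: kg * m^2 / (A^2 * s^3)

Checking each option against kg * m^2 / (A^2 * s^3):
  A. kg·m²/(A²·s³): ✓ matches
  B. Ω: ✓ matches
  C. A/V: ✗ does not match
  D. V/A: ✓ matches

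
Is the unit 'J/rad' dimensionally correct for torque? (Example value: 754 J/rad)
Yes

torque has SI base units: kg * m^2 / s^2
J/rad reduces to the same SI base units, so it is a valid unit for torque.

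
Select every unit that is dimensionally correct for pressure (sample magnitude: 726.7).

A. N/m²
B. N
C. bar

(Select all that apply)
A, C

pressure has SI base units: kg / (m * s^2)

Checking each option against kg / (m * s^2):
  A. N/m²: ✓ matches
  B. N: ✗ does not match
  C. bar: ✓ matches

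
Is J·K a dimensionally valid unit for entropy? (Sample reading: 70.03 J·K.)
No

entropy has SI base units: kg * m^2 / (s^2 * K)
J·K does NOT reduce to kg * m^2 / (s^2 * K); a valid unit for entropy would be e.g. J/K.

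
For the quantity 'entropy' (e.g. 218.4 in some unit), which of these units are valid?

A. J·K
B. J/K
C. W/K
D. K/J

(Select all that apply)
B

entropy has SI base units: kg * m^2 / (s^2 * K)

Checking each option against kg * m^2 / (s^2 * K):
  A. J·K: ✗ does not match
  B. J/K: ✓ matches
  C. W/K: ✗ does not match
  D. K/J: ✗ does not match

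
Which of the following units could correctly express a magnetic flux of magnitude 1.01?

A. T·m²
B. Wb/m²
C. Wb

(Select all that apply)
A, C

magnetic flux has SI base units: kg * m^2 / (A * s^2)

Checking each option against kg * m^2 / (A * s^2):
  A. T·m²: ✓ matches
  B. Wb/m²: ✗ does not match
  C. Wb: ✓ matches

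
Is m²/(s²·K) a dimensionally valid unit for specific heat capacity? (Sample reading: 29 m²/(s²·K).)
Yes

specific heat capacity has SI base units: m^2 / (s^2 * K)
m²/(s²·K) reduces to the same SI base units, so it is a valid unit for specific heat capacity.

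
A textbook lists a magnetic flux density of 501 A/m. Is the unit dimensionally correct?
No

magnetic flux density has SI base units: kg / (A * s^2)
A/m does NOT reduce to kg / (A * s^2); a valid unit for magnetic flux density would be e.g. T.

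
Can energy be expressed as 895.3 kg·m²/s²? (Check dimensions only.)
Yes

energy has SI base units: kg * m^2 / s^2
kg·m²/s² reduces to the same SI base units, so it is a valid unit for energy.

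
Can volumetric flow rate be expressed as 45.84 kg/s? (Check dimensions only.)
No

volumetric flow rate has SI base units: m^3 / s
kg/s does NOT reduce to m^3 / s; a valid unit for volumetric flow rate would be e.g. m³/s.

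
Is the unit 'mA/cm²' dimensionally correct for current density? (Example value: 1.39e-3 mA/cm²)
Yes

current density has SI base units: A / m^2
mA/cm² reduces to the same SI base units, so it is a valid unit for current density.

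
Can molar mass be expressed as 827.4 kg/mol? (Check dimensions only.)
Yes

molar mass has SI base units: kg / mol
kg/mol reduces to the same SI base units, so it is a valid unit for molar mass.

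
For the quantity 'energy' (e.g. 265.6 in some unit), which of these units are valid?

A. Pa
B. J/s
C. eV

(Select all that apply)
C

energy has SI base units: kg * m^2 / s^2

Checking each option against kg * m^2 / s^2:
  A. Pa: ✗ does not match
  B. J/s: ✗ does not match
  C. eV: ✓ matches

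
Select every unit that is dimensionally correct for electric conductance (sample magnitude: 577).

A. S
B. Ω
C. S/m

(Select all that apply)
A

electric conductance has SI base units: A^2 * s^3 / (kg * m^2)

Checking each option against A^2 * s^3 / (kg * m^2):
  A. S: ✓ matches
  B. Ω: ✗ does not match
  C. S/m: ✗ does not match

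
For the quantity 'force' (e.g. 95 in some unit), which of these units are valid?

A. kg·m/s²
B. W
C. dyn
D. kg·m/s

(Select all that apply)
A, C

force has SI base units: kg * m / s^2

Checking each option against kg * m / s^2:
  A. kg·m/s²: ✓ matches
  B. W: ✗ does not match
  C. dyn: ✓ matches
  D. kg·m/s: ✗ does not match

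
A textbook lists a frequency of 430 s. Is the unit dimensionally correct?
No

frequency has SI base units: 1 / s
s does NOT reduce to 1 / s; a valid unit for frequency would be e.g. Hz.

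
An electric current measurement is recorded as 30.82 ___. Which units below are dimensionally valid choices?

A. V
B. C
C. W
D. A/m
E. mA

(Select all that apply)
E

electric current has SI base units: A

Checking each option against A:
  A. V: ✗ does not match
  B. C: ✗ does not match
  C. W: ✗ does not match
  D. A/m: ✗ does not match
  E. mA: ✓ matches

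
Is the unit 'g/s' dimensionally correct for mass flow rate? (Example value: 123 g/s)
Yes

mass flow rate has SI base units: kg / s
g/s reduces to the same SI base units, so it is a valid unit for mass flow rate.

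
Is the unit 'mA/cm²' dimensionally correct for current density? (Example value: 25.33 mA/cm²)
Yes

current density has SI base units: A / m^2
mA/cm² reduces to the same SI base units, so it is a valid unit for current density.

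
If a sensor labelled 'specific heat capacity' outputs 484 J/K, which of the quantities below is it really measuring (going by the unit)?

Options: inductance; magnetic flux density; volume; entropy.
entropy

specific heat capacity should have units dimensionally equivalent to m^2 / (s^2 * K) (e.g. J/(kg·K)).
The given unit 'J/K' reduces to kg * m^2 / (s^2 * K). Of the listed options, that is the dimensionality of entropy.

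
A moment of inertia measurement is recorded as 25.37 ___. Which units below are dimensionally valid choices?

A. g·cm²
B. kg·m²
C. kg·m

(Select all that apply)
A, B

moment of inertia has SI base units: kg * m^2

Checking each option against kg * m^2:
  A. g·cm²: ✓ matches
  B. kg·m²: ✓ matches
  C. kg·m: ✗ does not match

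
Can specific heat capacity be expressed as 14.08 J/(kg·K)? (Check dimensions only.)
Yes

specific heat capacity has SI base units: m^2 / (s^2 * K)
J/(kg·K) reduces to the same SI base units, so it is a valid unit for specific heat capacity.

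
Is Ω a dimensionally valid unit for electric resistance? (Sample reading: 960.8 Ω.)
Yes

electric resistance has SI base units: kg * m^2 / (A^2 * s^3)
Ω reduces to the same SI base units, so it is a valid unit for electric resistance.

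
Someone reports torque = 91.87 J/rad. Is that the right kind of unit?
Yes

torque has SI base units: kg * m^2 / s^2
J/rad reduces to the same SI base units, so it is a valid unit for torque.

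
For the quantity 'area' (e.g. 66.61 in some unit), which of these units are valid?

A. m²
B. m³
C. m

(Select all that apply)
A

area has SI base units: m^2

Checking each option against m^2:
  A. m²: ✓ matches
  B. m³: ✗ does not match
  C. m: ✗ does not match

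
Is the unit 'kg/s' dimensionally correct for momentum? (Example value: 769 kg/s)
No

momentum has SI base units: kg * m / s
kg/s does NOT reduce to kg * m / s; a valid unit for momentum would be e.g. kg·m/s.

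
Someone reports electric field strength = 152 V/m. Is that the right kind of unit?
Yes

electric field strength has SI base units: kg * m / (A * s^3)
V/m reduces to the same SI base units, so it is a valid unit for electric field strength.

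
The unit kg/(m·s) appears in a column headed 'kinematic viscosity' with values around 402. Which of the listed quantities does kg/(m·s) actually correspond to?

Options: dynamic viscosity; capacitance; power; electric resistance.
dynamic viscosity

kinematic viscosity should have units dimensionally equivalent to m^2 / s (e.g. m²/s).
The given unit 'kg/(m·s)' reduces to kg / (m * s). Of the listed options, that is the dimensionality of dynamic viscosity.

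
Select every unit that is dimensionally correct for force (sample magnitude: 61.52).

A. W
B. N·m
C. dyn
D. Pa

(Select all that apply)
C

force has SI base units: kg * m / s^2

Checking each option against kg * m / s^2:
  A. W: ✗ does not match
  B. N·m: ✗ does not match
  C. dyn: ✓ matches
  D. Pa: ✗ does not match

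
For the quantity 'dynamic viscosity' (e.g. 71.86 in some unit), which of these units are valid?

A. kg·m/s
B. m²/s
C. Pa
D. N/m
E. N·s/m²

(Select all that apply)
E

dynamic viscosity has SI base units: kg / (m * s)

Checking each option against kg / (m * s):
  A. kg·m/s: ✗ does not match
  B. m²/s: ✗ does not match
  C. Pa: ✗ does not match
  D. N/m: ✗ does not match
  E. N·s/m²: ✓ matches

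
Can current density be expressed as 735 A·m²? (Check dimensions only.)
No

current density has SI base units: A / m^2
A·m² does NOT reduce to A / m^2; a valid unit for current density would be e.g. A/m².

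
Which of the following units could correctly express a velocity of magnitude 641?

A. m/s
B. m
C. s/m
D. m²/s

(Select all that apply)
A

velocity has SI base units: m / s

Checking each option against m / s:
  A. m/s: ✓ matches
  B. m: ✗ does not match
  C. s/m: ✗ does not match
  D. m²/s: ✗ does not match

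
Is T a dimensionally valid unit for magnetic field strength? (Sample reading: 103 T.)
No

magnetic field strength has SI base units: A / m
T does NOT reduce to A / m; a valid unit for magnetic field strength would be e.g. A/m.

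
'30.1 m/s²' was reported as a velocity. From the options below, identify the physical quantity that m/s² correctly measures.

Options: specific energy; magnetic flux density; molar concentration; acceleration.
acceleration

velocity should have units dimensionally equivalent to m / s (e.g. m/s).
The given unit 'm/s²' reduces to m / s^2. Of the listed options, that is the dimensionality of acceleration.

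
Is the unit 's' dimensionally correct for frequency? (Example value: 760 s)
No

frequency has SI base units: 1 / s
s does NOT reduce to 1 / s; a valid unit for frequency would be e.g. Hz.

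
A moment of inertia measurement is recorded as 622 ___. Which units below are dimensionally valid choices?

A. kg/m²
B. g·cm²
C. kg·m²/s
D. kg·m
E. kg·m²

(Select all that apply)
B, E

moment of inertia has SI base units: kg * m^2

Checking each option against kg * m^2:
  A. kg/m²: ✗ does not match
  B. g·cm²: ✓ matches
  C. kg·m²/s: ✗ does not match
  D. kg·m: ✗ does not match
  E. kg·m²: ✓ matches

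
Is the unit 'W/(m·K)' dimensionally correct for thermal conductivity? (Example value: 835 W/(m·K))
Yes

thermal conductivity has SI base units: kg * m / (s^3 * K)
W/(m·K) reduces to the same SI base units, so it is a valid unit for thermal conductivity.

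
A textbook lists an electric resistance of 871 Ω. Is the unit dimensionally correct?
Yes

electric resistance has SI base units: kg * m^2 / (A^2 * s^3)
Ω reduces to the same SI base units, so it is a valid unit for electric resistance.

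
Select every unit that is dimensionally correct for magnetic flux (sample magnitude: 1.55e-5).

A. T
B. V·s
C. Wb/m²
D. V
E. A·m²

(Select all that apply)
B

magnetic flux has SI base units: kg * m^2 / (A * s^2)

Checking each option against kg * m^2 / (A * s^2):
  A. T: ✗ does not match
  B. V·s: ✓ matches
  C. Wb/m²: ✗ does not match
  D. V: ✗ does not match
  E. A·m²: ✗ does not match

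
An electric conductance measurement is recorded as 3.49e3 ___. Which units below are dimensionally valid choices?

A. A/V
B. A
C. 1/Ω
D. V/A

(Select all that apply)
A, C

electric conductance has SI base units: A^2 * s^3 / (kg * m^2)

Checking each option against A^2 * s^3 / (kg * m^2):
  A. A/V: ✓ matches
  B. A: ✗ does not match
  C. 1/Ω: ✓ matches
  D. V/A: ✗ does not match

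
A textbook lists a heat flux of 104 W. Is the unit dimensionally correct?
No

heat flux has SI base units: kg / s^3
W does NOT reduce to kg / s^3; a valid unit for heat flux would be e.g. W/m².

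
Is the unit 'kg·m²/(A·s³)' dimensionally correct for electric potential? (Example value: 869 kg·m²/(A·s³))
Yes

electric potential has SI base units: kg * m^2 / (A * s^3)
kg·m²/(A·s³) reduces to the same SI base units, so it is a valid unit for electric potential.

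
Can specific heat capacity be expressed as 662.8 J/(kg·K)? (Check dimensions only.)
Yes

specific heat capacity has SI base units: m^2 / (s^2 * K)
J/(kg·K) reduces to the same SI base units, so it is a valid unit for specific heat capacity.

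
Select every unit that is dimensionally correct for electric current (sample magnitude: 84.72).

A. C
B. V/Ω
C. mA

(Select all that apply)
B, C

electric current has SI base units: A

Checking each option against A:
  A. C: ✗ does not match
  B. V/Ω: ✓ matches
  C. mA: ✓ matches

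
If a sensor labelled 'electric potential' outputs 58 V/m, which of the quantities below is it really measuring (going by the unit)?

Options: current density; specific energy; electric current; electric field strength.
electric field strength

electric potential should have units dimensionally equivalent to kg * m^2 / (A * s^3) (e.g. V).
The given unit 'V/m' reduces to kg * m / (A * s^3). Of the listed options, that is the dimensionality of electric field strength.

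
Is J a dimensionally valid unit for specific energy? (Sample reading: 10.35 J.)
No

specific energy has SI base units: m^2 / s^2
J does NOT reduce to m^2 / s^2; a valid unit for specific energy would be e.g. J/kg.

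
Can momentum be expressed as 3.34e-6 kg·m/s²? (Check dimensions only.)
No

momentum has SI base units: kg * m / s
kg·m/s² does NOT reduce to kg * m / s; a valid unit for momentum would be e.g. kg·m/s.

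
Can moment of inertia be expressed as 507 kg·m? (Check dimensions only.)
No

moment of inertia has SI base units: kg * m^2
kg·m does NOT reduce to kg * m^2; a valid unit for moment of inertia would be e.g. kg·m².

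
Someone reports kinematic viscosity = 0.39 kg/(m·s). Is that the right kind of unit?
No

kinematic viscosity has SI base units: m^2 / s
kg/(m·s) does NOT reduce to m^2 / s; a valid unit for kinematic viscosity would be e.g. m²/s.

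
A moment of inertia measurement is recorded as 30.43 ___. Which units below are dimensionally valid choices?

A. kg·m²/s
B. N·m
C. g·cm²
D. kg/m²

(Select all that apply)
C

moment of inertia has SI base units: kg * m^2

Checking each option against kg * m^2:
  A. kg·m²/s: ✗ does not match
  B. N·m: ✗ does not match
  C. g·cm²: ✓ matches
  D. kg/m²: ✗ does not match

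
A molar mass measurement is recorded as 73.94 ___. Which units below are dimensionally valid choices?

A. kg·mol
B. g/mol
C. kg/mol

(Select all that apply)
B, C

molar mass has SI base units: kg / mol

Checking each option against kg / mol:
  A. kg·mol: ✗ does not match
  B. g/mol: ✓ matches
  C. kg/mol: ✓ matches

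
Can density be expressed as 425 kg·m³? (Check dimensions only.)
No

density has SI base units: kg / m^3
kg·m³ does NOT reduce to kg / m^3; a valid unit for density would be e.g. kg/m³.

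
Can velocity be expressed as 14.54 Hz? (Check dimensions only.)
No

velocity has SI base units: m / s
Hz does NOT reduce to m / s; a valid unit for velocity would be e.g. m/s.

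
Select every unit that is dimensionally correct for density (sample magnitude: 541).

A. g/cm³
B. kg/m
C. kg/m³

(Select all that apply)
A, C

density has SI base units: kg / m^3

Checking each option against kg / m^3:
  A. g/cm³: ✓ matches
  B. kg/m: ✗ does not match
  C. kg/m³: ✓ matches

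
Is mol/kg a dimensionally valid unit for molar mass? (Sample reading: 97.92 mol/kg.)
No

molar mass has SI base units: kg / mol
mol/kg does NOT reduce to kg / mol; a valid unit for molar mass would be e.g. kg/mol.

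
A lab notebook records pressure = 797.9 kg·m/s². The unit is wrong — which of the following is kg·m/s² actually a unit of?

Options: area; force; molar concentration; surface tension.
force

pressure should have units dimensionally equivalent to kg / (m * s^2) (e.g. Pa).
The given unit 'kg·m/s²' reduces to kg * m / s^2. Of the listed options, that is the dimensionality of force.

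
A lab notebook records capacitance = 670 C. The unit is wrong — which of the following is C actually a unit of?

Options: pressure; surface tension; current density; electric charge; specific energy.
electric charge

capacitance should have units dimensionally equivalent to A^2 * s^4 / (kg * m^2) (e.g. F).
The given unit 'C' reduces to A * s. Of the listed options, that is the dimensionality of electric charge.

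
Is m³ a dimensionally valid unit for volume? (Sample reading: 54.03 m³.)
Yes

volume has SI base units: m^3
m³ reduces to the same SI base units, so it is a valid unit for volume.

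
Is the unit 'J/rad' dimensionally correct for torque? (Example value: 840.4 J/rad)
Yes

torque has SI base units: kg * m^2 / s^2
J/rad reduces to the same SI base units, so it is a valid unit for torque.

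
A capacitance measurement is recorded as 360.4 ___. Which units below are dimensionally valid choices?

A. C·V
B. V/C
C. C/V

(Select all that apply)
C

capacitance has SI base units: A^2 * s^4 / (kg * m^2)

Checking each option against A^2 * s^4 / (kg * m^2):
  A. C·V: ✗ does not match
  B. V/C: ✗ does not match
  C. C/V: ✓ matches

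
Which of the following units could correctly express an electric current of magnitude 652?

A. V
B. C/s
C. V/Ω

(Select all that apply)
B, C

electric current has SI base units: A

Checking each option against A:
  A. V: ✗ does not match
  B. C/s: ✓ matches
  C. V/Ω: ✓ matches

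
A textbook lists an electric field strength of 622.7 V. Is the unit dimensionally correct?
No

electric field strength has SI base units: kg * m / (A * s^3)
V does NOT reduce to kg * m / (A * s^3); a valid unit for electric field strength would be e.g. V/m.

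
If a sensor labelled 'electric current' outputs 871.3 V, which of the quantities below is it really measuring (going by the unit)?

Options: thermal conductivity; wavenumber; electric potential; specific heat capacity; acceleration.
electric potential

electric current should have units dimensionally equivalent to A (e.g. A).
The given unit 'V' reduces to kg * m^2 / (A * s^3). Of the listed options, that is the dimensionality of electric potential.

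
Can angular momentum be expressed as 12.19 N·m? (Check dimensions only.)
No

angular momentum has SI base units: kg * m^2 / s
N·m does NOT reduce to kg * m^2 / s; a valid unit for angular momentum would be e.g. kg·m²/s.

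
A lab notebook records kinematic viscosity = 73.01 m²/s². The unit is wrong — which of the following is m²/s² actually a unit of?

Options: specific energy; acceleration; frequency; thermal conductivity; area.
specific energy

kinematic viscosity should have units dimensionally equivalent to m^2 / s (e.g. m²/s).
The given unit 'm²/s²' reduces to m^2 / s^2. Of the listed options, that is the dimensionality of specific energy.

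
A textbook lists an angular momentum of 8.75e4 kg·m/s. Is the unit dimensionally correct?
No

angular momentum has SI base units: kg * m^2 / s
kg·m/s does NOT reduce to kg * m^2 / s; a valid unit for angular momentum would be e.g. kg·m²/s.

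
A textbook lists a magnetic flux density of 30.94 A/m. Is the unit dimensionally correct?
No

magnetic flux density has SI base units: kg / (A * s^2)
A/m does NOT reduce to kg / (A * s^2); a valid unit for magnetic flux density would be e.g. T.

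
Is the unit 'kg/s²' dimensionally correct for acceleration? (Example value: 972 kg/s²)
No

acceleration has SI base units: m / s^2
kg/s² does NOT reduce to m / s^2; a valid unit for acceleration would be e.g. m/s².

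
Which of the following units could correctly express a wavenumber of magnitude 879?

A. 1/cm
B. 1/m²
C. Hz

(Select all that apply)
A

wavenumber has SI base units: 1 / m

Checking each option against 1 / m:
  A. 1/cm: ✓ matches
  B. 1/m²: ✗ does not match
  C. Hz: ✗ does not match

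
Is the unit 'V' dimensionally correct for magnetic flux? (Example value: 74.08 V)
No

magnetic flux has SI base units: kg * m^2 / (A * s^2)
V does NOT reduce to kg * m^2 / (A * s^2); a valid unit for magnetic flux would be e.g. Wb.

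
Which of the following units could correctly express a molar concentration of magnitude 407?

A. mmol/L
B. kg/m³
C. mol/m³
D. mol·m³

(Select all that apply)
A, C

molar concentration has SI base units: mol / m^3

Checking each option against mol / m^3:
  A. mmol/L: ✓ matches
  B. kg/m³: ✗ does not match
  C. mol/m³: ✓ matches
  D. mol·m³: ✗ does not match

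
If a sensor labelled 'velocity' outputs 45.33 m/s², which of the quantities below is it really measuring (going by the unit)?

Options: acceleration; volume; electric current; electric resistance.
acceleration

velocity should have units dimensionally equivalent to m / s (e.g. m/s).
The given unit 'm/s²' reduces to m / s^2. Of the listed options, that is the dimensionality of acceleration.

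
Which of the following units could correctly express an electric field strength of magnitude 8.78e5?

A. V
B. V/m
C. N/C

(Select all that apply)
B, C

electric field strength has SI base units: kg * m / (A * s^3)

Checking each option against kg * m / (A * s^3):
  A. V: ✗ does not match
  B. V/m: ✓ matches
  C. N/C: ✓ matches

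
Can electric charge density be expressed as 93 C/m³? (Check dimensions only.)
Yes

electric charge density has SI base units: A * s / m^3
C/m³ reduces to the same SI base units, so it is a valid unit for electric charge density.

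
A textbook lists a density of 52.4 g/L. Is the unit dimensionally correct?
Yes

density has SI base units: kg / m^3
g/L reduces to the same SI base units, so it is a valid unit for density.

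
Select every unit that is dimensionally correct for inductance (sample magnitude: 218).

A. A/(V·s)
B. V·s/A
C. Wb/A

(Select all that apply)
B, C

inductance has SI base units: kg * m^2 / (A^2 * s^2)

Checking each option against kg * m^2 / (A^2 * s^2):
  A. A/(V·s): ✗ does not match
  B. V·s/A: ✓ matches
  C. Wb/A: ✓ matches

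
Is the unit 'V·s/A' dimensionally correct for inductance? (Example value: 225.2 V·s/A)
Yes

inductance has SI base units: kg * m^2 / (A^2 * s^2)
V·s/A reduces to the same SI base units, so it is a valid unit for inductance.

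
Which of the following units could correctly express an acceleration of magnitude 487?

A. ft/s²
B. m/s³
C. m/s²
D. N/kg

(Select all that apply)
A, C, D

acceleration has SI base units: m / s^2

Checking each option against m / s^2:
  A. ft/s²: ✓ matches
  B. m/s³: ✗ does not match
  C. m/s²: ✓ matches
  D. N/kg: ✓ matches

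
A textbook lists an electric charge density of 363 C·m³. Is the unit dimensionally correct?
No

electric charge density has SI base units: A * s / m^3
C·m³ does NOT reduce to A * s / m^3; a valid unit for electric charge density would be e.g. C/m³.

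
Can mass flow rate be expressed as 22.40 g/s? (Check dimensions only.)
Yes

mass flow rate has SI base units: kg / s
g/s reduces to the same SI base units, so it is a valid unit for mass flow rate.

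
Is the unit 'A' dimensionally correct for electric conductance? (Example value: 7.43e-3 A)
No

electric conductance has SI base units: A^2 * s^3 / (kg * m^2)
A does NOT reduce to A^2 * s^3 / (kg * m^2); a valid unit for electric conductance would be e.g. S.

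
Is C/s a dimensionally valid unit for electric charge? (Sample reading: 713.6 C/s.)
No

electric charge has SI base units: A * s
C/s does NOT reduce to A * s; a valid unit for electric charge would be e.g. C.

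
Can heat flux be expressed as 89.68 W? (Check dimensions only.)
No

heat flux has SI base units: kg / s^3
W does NOT reduce to kg / s^3; a valid unit for heat flux would be e.g. W/m².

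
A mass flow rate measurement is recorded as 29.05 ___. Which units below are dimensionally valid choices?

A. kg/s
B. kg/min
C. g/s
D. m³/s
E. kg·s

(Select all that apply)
A, B, C

mass flow rate has SI base units: kg / s

Checking each option against kg / s:
  A. kg/s: ✓ matches
  B. kg/min: ✓ matches
  C. g/s: ✓ matches
  D. m³/s: ✗ does not match
  E. kg·s: ✗ does not match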